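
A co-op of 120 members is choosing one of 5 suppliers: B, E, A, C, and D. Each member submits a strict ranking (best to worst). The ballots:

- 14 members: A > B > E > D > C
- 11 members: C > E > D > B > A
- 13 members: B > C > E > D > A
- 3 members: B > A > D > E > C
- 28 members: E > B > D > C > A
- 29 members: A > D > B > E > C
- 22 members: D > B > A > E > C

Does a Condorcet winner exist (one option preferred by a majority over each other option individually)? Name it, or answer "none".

Checking pairwise contests:
D beats B 62–58.
B beats E 81–39.
B beats A 77–43.
B beats C 109–11.
E beats D 66–54.
Every option loses at least one head-to-head, so there is no Condorcet winner.

none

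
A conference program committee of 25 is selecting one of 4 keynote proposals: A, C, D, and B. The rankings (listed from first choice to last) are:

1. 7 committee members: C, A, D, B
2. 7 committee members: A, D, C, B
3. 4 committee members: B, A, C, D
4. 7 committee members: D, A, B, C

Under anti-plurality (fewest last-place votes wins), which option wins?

A

Last-place votes: A 0, C 7, D 4, B 14.
A is ranked last by the fewest voters, so A wins.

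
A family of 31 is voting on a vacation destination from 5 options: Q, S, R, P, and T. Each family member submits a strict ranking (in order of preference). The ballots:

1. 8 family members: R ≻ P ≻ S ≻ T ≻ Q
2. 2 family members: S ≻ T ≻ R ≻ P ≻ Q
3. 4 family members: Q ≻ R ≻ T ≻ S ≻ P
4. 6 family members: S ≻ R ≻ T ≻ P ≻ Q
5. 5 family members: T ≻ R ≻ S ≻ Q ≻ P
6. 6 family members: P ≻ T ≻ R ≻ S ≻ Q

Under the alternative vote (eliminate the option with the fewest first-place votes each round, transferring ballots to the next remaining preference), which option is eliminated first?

Round 1: Q 4, S 8, R 8, P 6, T 5. Eliminate Q.

Q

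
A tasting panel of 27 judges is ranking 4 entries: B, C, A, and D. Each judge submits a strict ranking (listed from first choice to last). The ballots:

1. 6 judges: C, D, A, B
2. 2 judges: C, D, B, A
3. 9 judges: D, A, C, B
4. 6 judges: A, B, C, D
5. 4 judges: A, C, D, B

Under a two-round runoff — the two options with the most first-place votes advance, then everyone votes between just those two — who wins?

Round 1 first-place votes: B 0, C 8, A 10, D 9.
A and D advance.
Runoff: A is preferred to D by 10 voters; D by 17.
D wins the runoff.

D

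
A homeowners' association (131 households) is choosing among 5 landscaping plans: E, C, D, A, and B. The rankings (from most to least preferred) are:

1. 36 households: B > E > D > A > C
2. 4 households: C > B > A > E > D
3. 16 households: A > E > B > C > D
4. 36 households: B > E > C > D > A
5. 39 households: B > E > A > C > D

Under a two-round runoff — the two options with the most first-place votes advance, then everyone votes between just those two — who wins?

Round 1 first-place votes: E 0, C 4, D 0, A 16, B 111.
B and A advance.
Runoff: B is preferred to A by 115 voters; A by 16.
B wins the runoff.

B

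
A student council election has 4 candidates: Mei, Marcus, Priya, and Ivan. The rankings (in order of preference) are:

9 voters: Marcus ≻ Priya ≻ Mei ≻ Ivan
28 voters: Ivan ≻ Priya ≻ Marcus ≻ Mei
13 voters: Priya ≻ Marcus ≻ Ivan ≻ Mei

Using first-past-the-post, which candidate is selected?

First-place votes: Mei 0, Marcus 9, Priya 13, Ivan 28.
Ivan has the most first-place votes.

Ivan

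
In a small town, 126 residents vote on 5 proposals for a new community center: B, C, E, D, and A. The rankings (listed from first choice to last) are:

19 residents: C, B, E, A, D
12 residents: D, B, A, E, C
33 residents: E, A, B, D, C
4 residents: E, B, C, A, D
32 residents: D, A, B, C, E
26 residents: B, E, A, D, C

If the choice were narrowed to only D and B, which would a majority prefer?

Voters preferring D to B: 44; preferring B to D: 82.
B wins the head-to-head.

B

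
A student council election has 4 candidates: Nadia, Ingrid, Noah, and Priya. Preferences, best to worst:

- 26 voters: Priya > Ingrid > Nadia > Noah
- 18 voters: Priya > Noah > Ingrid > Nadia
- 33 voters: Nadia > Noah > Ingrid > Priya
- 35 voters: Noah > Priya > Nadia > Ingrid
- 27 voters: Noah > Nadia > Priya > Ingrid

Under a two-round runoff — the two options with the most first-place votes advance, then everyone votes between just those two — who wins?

Round 1 first-place votes: Nadia 33, Ingrid 0, Noah 62, Priya 44.
Noah and Priya advance.
Runoff: Noah is preferred to Priya by 95 voters; Priya by 44.
Noah wins the runoff.

Noah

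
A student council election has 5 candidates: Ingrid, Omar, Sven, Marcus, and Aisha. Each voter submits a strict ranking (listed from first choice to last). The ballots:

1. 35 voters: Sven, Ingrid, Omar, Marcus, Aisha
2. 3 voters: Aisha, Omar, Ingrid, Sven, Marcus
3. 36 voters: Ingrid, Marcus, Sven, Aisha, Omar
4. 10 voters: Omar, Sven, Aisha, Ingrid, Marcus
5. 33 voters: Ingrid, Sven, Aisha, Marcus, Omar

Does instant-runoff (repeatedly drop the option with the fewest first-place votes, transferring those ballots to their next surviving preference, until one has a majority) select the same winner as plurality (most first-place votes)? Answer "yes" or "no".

Instant-runoff — R1 Ingrid 69, Omar 10, Sven 35, Marcus 0, Aisha 3 (Ingrid winner). Winner: Ingrid.
Plurality — first-place votes: Ingrid 69, Omar 10, Sven 35, Marcus 0, Aisha 3. Winner: Ingrid.
The two methods agree.

yes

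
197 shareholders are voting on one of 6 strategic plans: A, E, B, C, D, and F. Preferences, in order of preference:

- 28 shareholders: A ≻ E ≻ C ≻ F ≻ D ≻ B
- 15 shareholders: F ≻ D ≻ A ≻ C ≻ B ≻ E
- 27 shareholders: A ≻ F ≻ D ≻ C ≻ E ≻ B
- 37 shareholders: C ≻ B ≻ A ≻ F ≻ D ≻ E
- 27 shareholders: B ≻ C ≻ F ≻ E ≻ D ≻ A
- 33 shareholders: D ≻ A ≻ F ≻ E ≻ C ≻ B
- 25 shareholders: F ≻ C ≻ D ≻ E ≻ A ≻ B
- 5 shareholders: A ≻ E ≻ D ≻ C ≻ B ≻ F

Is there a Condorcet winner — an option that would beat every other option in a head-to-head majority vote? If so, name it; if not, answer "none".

Checking pairwise contests:
D beats A 100–97.
A beats E 145–52.
A beats B 133–64.
A beats C 108–89.
C beats D 117–80.
A beats F 130–67.
Every option loses at least one head-to-head, so there is no Condorcet winner.

none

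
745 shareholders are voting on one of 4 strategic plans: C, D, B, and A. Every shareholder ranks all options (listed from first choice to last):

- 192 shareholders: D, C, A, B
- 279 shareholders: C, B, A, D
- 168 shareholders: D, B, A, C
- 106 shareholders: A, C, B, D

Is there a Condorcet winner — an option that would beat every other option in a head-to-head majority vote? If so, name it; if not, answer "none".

C

C vs D: 385–360 for C.
C vs B: 577–168 for C.
C vs A: 471–274 for C.
C beats every other option head-to-head.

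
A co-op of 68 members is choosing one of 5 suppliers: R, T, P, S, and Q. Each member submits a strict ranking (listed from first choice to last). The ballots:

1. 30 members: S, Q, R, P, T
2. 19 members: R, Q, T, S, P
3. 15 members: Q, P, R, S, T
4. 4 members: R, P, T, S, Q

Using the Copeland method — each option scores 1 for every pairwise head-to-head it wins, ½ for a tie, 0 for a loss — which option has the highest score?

Q

R: beats T, P, and S; loses to Q → score 3.
T: loses to R, P, S, and Q → score 0.
P: beats T; loses to R, S, and Q → score 1.
S: beats T and P; ties Q; loses to R → score 2.5.
Q: beats R, T, and P; ties S → score 3.5.
Q has the best pairwise record.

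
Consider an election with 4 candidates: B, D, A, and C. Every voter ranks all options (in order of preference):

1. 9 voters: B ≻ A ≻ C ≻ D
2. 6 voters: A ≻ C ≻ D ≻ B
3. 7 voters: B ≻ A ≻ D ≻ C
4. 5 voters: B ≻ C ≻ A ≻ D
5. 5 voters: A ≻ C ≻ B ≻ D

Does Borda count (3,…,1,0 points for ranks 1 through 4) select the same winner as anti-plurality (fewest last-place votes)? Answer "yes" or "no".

Borda — scores: B 68, D 13, A 70, C 41. Winner: A.
Anti-plurality — last-place votes: B 6, D 19, A 0, C 7. Winner: A.
The two methods agree.

yes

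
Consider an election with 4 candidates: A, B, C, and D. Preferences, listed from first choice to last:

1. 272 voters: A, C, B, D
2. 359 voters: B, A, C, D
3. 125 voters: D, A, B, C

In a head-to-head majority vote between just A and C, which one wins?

A

Voters preferring A to C: 756; preferring C to A: 0.
A wins the head-to-head.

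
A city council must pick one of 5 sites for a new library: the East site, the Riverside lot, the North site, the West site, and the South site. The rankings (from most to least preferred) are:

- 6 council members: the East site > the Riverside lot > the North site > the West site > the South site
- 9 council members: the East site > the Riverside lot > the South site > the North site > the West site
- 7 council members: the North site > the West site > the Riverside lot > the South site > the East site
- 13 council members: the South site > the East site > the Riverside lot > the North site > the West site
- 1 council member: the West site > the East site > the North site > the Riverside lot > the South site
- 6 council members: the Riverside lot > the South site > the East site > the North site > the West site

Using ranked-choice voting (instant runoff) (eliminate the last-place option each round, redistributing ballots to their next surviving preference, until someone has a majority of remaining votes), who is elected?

the South site

Round 1: the East site 15, the Riverside lot 6, the North site 7, the West site 1, the South site 13. Eliminate the West site.
Round 2: the East site 16, the Riverside lot 6, the North site 7, the South site 13. Eliminate the Riverside lot.
Round 3: the East site 16, the North site 7, the South site 19. Eliminate the North site.
Round 4: the East site 16, the South site 26. The South site has a majority.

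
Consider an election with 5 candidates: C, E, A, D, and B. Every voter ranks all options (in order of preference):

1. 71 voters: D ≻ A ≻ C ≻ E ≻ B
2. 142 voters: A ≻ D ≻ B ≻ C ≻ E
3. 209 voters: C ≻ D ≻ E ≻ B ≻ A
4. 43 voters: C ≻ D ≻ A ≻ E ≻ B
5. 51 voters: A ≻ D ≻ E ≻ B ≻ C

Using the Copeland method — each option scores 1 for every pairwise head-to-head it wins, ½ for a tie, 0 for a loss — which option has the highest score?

D

C: beats E and B; loses to A and D → score 2.
E: beats B; loses to C, A, and D → score 1.
A: beats C, E, and B; loses to D → score 3.
D: beats C, E, A, and B → score 4.
B: loses to C, E, A, and D → score 0.
D has the best pairwise record.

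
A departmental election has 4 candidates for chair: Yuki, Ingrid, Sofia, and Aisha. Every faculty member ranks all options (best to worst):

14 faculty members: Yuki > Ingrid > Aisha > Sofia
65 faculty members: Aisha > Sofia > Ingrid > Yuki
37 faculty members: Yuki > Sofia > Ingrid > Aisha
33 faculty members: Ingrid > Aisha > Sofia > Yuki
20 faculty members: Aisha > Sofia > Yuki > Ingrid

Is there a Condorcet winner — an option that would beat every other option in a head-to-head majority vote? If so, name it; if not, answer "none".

Aisha

Aisha vs Yuki: 118–51 for Aisha.
Aisha vs Ingrid: 85–84 for Aisha.
Aisha vs Sofia: 132–37 for Aisha.
Aisha beats every other option head-to-head.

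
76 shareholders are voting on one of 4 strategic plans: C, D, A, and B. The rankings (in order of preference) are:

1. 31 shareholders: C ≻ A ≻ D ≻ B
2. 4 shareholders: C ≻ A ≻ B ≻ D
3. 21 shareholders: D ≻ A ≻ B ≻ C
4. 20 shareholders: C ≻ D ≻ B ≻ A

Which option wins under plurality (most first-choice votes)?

C

First-place votes: C 55, D 21, A 0, B 0.
C has the most first-place votes.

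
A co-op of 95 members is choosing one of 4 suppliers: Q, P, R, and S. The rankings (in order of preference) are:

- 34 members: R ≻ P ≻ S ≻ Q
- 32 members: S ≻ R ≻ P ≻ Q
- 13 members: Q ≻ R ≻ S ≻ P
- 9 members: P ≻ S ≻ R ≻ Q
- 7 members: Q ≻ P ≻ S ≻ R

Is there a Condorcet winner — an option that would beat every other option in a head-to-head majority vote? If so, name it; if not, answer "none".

none

Checking pairwise contests:
P beats Q 75–20.
R beats P 79–16.
S beats R 48–47.
P beats S 50–45.
Every option loses at least one head-to-head, so there is no Condorcet winner.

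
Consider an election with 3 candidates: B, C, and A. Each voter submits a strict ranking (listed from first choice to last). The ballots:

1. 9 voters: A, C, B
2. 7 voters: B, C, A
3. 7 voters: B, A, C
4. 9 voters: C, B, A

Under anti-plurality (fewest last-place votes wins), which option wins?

C

Last-place votes: B 9, C 7, A 16.
C is ranked last by the fewest voters, so C wins.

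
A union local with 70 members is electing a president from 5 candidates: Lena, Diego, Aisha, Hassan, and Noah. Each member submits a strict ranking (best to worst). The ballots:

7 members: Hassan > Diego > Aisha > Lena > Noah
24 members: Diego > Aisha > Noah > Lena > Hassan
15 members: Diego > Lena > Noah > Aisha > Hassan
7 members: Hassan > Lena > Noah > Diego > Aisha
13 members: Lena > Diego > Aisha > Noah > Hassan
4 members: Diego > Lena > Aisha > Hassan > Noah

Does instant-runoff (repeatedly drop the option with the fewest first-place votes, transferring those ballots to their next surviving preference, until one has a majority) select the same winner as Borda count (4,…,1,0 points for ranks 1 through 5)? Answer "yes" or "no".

yes

Instant-runoff — R1 Lena 13, Diego 43, Aisha 0, Hassan 14, Noah 0 (Diego winner). Winner: Diego.
Borda — scores: Lena 161, Diego 239, Aisha 135, Hassan 60, Noah 105. Winner: Diego.
The two methods agree.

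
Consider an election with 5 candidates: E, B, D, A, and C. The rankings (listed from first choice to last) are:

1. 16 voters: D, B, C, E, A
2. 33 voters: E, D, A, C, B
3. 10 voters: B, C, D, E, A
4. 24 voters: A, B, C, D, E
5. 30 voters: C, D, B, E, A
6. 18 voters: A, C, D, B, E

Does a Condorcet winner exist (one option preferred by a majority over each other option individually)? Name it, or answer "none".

Checking pairwise contests:
B beats E 98–33.
D beats B 97–34.
C beats D 82–49.
E beats A 89–42.
A beats C 75–56.
Every option loses at least one head-to-head, so there is no Condorcet winner.

none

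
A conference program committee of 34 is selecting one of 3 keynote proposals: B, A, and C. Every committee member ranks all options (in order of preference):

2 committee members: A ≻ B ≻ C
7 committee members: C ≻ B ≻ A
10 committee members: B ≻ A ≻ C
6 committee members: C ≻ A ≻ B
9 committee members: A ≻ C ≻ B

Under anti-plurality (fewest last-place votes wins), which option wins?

Last-place votes: B 15, A 7, C 12.
A is ranked last by the fewest voters, so A wins.

A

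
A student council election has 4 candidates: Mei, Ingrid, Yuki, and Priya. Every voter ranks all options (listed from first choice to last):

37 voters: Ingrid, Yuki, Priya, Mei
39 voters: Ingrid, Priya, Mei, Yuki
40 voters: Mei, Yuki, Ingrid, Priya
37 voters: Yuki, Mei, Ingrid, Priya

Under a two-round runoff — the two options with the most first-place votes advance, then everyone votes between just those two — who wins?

Round 1 first-place votes: Mei 40, Ingrid 76, Yuki 37, Priya 0.
Ingrid and Mei advance.
Runoff: Ingrid is preferred to Mei by 76 voters; Mei by 77.
Mei wins the runoff.

Mei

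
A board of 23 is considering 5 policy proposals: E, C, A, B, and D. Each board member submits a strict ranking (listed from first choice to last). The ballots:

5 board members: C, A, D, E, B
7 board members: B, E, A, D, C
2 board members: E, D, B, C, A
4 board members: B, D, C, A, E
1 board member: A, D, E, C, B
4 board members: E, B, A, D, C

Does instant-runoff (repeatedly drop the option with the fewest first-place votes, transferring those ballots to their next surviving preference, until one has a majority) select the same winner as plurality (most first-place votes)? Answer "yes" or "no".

Instant-runoff — R1 E 6, C 5, A 1, B 11, D 0 (D out); R2 E 6, C 5, A 1, B 11 (A out); R3 E 7, C 5, B 11 (C out); R4 E 12, B 11 (E winner). Winner: E.
Plurality — first-place votes: E 6, C 5, A 1, B 11, D 0. Winner: B.
The two methods disagree.

no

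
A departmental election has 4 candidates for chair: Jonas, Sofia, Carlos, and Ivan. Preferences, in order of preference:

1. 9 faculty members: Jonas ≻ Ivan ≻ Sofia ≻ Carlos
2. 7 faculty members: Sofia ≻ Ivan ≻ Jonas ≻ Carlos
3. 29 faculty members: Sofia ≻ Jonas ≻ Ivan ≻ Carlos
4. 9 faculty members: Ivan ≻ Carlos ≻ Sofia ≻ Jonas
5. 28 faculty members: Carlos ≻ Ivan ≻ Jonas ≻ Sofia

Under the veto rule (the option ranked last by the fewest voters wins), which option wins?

Last-place votes: Jonas 9, Sofia 28, Carlos 45, Ivan 0.
Ivan is ranked last by the fewest voters, so Ivan wins.

Ivan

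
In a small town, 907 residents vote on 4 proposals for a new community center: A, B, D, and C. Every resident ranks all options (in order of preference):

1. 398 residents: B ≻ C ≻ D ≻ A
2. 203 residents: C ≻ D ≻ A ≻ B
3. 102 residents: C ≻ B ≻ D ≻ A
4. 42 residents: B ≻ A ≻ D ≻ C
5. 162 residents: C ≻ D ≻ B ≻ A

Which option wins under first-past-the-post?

C

First-place votes: A 0, B 440, D 0, C 467.
C has the most first-place votes.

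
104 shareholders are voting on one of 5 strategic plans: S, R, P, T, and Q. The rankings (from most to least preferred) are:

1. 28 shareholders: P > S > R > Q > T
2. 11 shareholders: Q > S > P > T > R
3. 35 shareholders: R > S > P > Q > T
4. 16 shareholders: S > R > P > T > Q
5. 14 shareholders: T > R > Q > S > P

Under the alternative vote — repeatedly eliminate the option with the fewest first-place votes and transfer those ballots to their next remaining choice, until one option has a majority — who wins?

R

Round 1: S 16, R 35, P 28, T 14, Q 11. Eliminate Q.
Round 2: S 27, R 35, P 28, T 14. Eliminate T.
Round 3: S 27, R 49, P 28. Eliminate S.
Round 4: R 65, P 39. R has a majority.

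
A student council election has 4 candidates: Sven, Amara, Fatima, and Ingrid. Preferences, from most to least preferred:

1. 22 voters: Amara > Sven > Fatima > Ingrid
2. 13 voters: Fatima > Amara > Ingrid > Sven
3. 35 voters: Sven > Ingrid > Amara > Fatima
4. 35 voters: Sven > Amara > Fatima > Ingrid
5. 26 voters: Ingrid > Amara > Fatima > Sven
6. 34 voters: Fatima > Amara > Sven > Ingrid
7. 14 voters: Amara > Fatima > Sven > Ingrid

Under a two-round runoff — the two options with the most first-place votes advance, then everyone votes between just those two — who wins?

Sven

Round 1 first-place votes: Sven 70, Amara 36, Fatima 47, Ingrid 26.
Sven and Fatima advance.
Runoff: Sven is preferred to Fatima by 92 voters; Fatima by 87.
Sven wins the runoff.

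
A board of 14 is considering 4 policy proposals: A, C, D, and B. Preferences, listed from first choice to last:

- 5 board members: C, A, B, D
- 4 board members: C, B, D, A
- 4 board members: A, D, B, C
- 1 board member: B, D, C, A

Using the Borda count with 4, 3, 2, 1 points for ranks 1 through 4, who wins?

C

A: 5·3 + 4·1 + 4·4 + 1·1 = 36
C: 5·4 + 4·4 + 4·1 + 1·2 = 42
D: 5·1 + 4·2 + 4·3 + 1·3 = 28
B: 5·2 + 4·3 + 4·2 + 1·4 = 34
C has the highest Borda score (42).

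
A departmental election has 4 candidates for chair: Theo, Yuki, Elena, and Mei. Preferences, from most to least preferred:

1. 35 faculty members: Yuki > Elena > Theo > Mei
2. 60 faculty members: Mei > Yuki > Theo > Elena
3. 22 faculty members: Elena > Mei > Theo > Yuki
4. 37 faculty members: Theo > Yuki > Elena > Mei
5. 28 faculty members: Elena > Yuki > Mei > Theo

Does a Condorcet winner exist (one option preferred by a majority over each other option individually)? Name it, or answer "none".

Yuki vs Theo: 123–59 for Yuki.
Yuki vs Elena: 132–50 for Yuki.
Yuki vs Mei: 100–82 for Yuki.
Yuki beats every other option head-to-head.

Yuki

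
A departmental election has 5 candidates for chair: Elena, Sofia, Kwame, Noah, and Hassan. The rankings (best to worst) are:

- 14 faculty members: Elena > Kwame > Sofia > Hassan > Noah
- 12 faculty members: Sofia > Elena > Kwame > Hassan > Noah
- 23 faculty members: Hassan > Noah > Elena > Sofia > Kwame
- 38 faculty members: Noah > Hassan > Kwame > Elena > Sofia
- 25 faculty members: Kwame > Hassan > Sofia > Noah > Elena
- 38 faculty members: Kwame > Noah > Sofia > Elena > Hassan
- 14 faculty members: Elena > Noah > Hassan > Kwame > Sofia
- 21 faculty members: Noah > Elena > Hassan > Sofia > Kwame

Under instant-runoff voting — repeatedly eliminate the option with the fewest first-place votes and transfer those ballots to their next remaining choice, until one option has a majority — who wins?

Noah

Round 1: Elena 28, Sofia 12, Kwame 63, Noah 59, Hassan 23. Eliminate Sofia.
Round 2: Elena 40, Kwame 63, Noah 59, Hassan 23. Eliminate Hassan.
Round 3: Elena 40, Kwame 63, Noah 82. Eliminate Elena.
Round 4: Kwame 89, Noah 96. Noah has a majority.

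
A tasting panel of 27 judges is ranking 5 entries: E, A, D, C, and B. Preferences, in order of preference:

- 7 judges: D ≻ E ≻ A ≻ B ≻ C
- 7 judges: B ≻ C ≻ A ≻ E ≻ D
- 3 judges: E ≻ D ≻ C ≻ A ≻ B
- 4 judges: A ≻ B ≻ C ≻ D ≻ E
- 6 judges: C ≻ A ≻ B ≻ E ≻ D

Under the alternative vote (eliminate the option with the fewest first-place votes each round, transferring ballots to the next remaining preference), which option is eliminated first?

Round 1: E 3, A 4, D 7, C 6, B 7. Eliminate E.

E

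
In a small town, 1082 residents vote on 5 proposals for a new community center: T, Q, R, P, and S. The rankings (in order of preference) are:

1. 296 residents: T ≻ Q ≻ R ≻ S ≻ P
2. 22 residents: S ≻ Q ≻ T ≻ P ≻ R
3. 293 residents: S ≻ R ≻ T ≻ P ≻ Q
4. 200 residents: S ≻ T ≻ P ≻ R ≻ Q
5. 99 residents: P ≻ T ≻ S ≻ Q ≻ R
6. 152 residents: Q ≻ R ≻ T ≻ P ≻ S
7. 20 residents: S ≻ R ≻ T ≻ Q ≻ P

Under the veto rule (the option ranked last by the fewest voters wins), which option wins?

Last-place votes: T 0, Q 493, R 121, P 316, S 152.
T is ranked last by the fewest voters, so T wins.

T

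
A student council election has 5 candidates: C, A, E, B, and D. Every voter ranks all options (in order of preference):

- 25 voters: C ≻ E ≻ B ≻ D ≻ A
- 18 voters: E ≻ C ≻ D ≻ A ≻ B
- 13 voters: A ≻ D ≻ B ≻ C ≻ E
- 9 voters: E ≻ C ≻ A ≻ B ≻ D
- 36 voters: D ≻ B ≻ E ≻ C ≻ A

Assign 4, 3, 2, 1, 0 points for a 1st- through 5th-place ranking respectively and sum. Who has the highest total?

E

C: 25·4 + 18·3 + 13·1 + 9·3 + 36·1 = 230
A: 25·0 + 18·1 + 13·4 + 9·2 + 36·0 = 88
E: 25·3 + 18·4 + 13·0 + 9·4 + 36·2 = 255
B: 25·2 + 18·0 + 13·2 + 9·1 + 36·3 = 193
D: 25·1 + 18·2 + 13·3 + 9·0 + 36·4 = 244
E has the highest Borda score (255).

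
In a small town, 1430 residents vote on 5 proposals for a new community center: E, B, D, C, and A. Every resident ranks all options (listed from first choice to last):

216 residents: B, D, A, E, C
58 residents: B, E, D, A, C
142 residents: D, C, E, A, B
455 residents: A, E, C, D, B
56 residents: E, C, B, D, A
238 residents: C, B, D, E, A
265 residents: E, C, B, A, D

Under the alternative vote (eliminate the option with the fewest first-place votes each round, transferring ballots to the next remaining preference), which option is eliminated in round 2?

Round 1: E 321, B 274, D 142, C 238, A 455. Eliminate D.
Round 2: E 321, B 274, C 380, A 455. Eliminate B.

B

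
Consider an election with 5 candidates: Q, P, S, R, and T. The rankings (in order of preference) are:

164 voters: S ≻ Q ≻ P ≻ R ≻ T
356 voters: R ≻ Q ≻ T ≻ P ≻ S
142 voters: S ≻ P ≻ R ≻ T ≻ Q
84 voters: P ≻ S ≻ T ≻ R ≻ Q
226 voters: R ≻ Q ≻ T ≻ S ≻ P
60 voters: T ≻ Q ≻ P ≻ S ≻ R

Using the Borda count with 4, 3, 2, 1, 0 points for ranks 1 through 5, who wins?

R

Q: 164·3 + 356·3 + 142·0 + 84·0 + 226·3 + 60·3 = 2418
P: 164·2 + 356·1 + 142·3 + 84·4 + 226·0 + 60·2 = 1566
S: 164·4 + 356·0 + 142·4 + 84·3 + 226·1 + 60·1 = 1762
R: 164·1 + 356·4 + 142·2 + 84·1 + 226·4 + 60·0 = 2860
T: 164·0 + 356·2 + 142·1 + 84·2 + 226·2 + 60·4 = 1714
R has the highest Borda score (2860).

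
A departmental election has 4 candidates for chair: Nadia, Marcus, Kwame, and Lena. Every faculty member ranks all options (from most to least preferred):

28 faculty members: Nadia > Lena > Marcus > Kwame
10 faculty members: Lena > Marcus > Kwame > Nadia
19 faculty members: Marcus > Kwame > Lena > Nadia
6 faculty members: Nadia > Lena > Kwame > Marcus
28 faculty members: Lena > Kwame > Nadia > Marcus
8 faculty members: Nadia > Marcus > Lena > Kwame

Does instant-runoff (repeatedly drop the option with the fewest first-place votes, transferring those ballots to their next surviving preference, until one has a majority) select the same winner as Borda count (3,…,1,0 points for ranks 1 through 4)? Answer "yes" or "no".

Instant-runoff — R1 Nadia 42, Marcus 19, Kwame 0, Lena 38 (Kwame out); R2 Nadia 42, Marcus 19, Lena 38 (Marcus out); R3 Nadia 42, Lena 57 (Lena winner). Winner: Lena.
Borda — scores: Nadia 154, Marcus 121, Kwame 110, Lena 209. Winner: Lena.
The two methods agree.

yes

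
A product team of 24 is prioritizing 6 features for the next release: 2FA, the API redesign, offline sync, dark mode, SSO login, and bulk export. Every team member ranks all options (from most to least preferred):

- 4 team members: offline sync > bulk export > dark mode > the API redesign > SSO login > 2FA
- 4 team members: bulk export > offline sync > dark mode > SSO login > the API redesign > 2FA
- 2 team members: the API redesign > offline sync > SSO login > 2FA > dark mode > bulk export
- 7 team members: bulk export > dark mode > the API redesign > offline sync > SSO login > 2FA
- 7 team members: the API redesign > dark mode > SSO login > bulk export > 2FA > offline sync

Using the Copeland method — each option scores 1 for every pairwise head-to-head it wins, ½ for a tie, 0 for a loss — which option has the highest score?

2FA: loses to the API redesign, offline sync, dark mode, SSO login, and bulk export → score 0.
the API redesign: beats 2FA, offline sync, and SSO login; loses to dark mode and bulk export → score 3.
offline sync: beats 2FA and SSO login; loses to the API redesign, dark mode, and bulk export → score 2.
dark mode: beats 2FA, the API redesign, offline sync, and SSO login; loses to bulk export → score 4.
SSO login: beats 2FA; loses to the API redesign, offline sync, dark mode, and bulk export → score 1.
bulk export: beats 2FA, the API redesign, offline sync, dark mode, and SSO login → score 5.
bulk export has the best pairwise record.

bulk export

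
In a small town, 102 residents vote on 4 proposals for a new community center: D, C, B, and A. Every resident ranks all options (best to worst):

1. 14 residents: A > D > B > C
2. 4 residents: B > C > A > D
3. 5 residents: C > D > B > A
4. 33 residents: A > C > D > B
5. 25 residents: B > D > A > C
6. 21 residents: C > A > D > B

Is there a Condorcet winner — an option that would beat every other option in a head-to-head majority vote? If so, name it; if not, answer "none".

A

A vs D: 72–30 for A.
A vs C: 72–30 for A.
A vs B: 68–34 for A.
A beats every other option head-to-head.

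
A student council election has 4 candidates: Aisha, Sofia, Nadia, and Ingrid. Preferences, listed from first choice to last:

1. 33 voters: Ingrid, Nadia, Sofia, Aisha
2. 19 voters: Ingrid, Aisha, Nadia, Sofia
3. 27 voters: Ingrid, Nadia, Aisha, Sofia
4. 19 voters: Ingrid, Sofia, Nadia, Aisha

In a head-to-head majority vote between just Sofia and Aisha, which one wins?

Voters preferring Sofia to Aisha: 52; preferring Aisha to Sofia: 46.
Sofia wins the head-to-head.

Sofia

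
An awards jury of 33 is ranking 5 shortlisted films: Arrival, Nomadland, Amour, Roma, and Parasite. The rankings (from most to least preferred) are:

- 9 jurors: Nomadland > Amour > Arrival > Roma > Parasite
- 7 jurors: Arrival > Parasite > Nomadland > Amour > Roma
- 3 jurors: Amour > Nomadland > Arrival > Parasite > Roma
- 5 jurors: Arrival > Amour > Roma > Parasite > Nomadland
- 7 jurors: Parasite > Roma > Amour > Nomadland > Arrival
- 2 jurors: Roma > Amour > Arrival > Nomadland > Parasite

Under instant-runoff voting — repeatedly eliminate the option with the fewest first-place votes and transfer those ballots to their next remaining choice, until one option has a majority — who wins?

Nomadland

Round 1: Arrival 12, Nomadland 9, Amour 3, Roma 2, Parasite 7. Eliminate Roma.
Round 2: Arrival 12, Nomadland 9, Amour 5, Parasite 7. Eliminate Amour.
Round 3: Arrival 14, Nomadland 12, Parasite 7. Eliminate Parasite.
Round 4: Arrival 14, Nomadland 19. Nomadland has a majority.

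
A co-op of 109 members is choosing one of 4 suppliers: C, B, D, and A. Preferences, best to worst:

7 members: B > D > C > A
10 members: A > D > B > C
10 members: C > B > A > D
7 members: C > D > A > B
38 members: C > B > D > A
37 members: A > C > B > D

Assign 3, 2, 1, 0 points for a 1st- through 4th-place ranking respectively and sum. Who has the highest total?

C: 7·1 + 10·0 + 10·3 + 7·3 + 38·3 + 37·2 = 246
B: 7·3 + 10·1 + 10·2 + 7·0 + 38·2 + 37·1 = 164
D: 7·2 + 10·2 + 10·0 + 7·2 + 38·1 + 37·0 = 86
A: 7·0 + 10·3 + 10·1 + 7·1 + 38·0 + 37·3 = 158
C has the highest Borda score (246).

C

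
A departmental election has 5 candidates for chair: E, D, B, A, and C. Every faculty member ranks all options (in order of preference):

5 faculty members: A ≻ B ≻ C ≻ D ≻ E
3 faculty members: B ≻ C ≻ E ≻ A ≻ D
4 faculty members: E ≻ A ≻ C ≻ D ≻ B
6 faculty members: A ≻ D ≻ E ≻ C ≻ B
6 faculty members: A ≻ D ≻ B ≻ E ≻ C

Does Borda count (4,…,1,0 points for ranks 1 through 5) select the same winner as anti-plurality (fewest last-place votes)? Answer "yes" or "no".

yes

Borda — scores: E 40, D 45, B 39, A 83, C 33. Winner: A.
Anti-plurality — last-place votes: E 5, D 3, B 10, A 0, C 6. Winner: A.
The two methods agree.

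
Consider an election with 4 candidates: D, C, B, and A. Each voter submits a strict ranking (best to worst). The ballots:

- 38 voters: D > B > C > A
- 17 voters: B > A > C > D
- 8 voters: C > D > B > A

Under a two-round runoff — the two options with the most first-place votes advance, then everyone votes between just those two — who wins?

Round 1 first-place votes: D 38, C 8, B 17, A 0.
D and B advance.
Runoff: D is preferred to B by 46 voters; B by 17.
D wins the runoff.

D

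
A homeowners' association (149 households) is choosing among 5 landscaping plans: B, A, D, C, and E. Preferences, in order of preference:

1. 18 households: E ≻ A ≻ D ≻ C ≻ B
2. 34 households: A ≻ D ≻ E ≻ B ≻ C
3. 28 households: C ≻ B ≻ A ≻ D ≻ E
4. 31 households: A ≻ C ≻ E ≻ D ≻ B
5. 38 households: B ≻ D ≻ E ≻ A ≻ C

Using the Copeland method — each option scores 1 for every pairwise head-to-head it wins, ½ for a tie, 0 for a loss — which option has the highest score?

A

B: loses to A, D, C, and E → score 0.
A: beats B, D, C, and E → score 4.
D: beats B, C, and E; loses to A → score 3.
C: beats B; loses to A, D, and E → score 1.
E: beats B and C; loses to A and D → score 2.
A has the best pairwise record.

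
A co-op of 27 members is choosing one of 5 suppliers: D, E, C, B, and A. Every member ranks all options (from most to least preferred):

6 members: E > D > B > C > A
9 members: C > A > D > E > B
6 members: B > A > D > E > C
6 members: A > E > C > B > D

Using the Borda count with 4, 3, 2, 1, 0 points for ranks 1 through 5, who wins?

A

D: 6·3 + 9·2 + 6·2 + 6·0 = 48
E: 6·4 + 9·1 + 6·1 + 6·3 = 57
C: 6·1 + 9·4 + 6·0 + 6·2 = 54
B: 6·2 + 9·0 + 6·4 + 6·1 = 42
A: 6·0 + 9·3 + 6·3 + 6·4 = 69
A has the highest Borda score (69).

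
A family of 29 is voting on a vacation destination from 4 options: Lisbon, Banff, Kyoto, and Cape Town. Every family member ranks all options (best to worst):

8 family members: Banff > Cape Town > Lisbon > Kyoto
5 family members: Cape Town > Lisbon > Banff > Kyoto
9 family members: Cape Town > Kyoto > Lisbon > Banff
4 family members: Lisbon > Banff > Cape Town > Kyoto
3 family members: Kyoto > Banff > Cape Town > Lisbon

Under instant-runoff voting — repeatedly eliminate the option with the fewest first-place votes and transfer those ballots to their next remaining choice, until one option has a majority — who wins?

Round 1: Lisbon 4, Banff 8, Kyoto 3, Cape Town 14. Eliminate Kyoto.
Round 2: Lisbon 4, Banff 11, Cape Town 14. Eliminate Lisbon.
Round 3: Banff 15, Cape Town 14. Banff has a majority.

Banff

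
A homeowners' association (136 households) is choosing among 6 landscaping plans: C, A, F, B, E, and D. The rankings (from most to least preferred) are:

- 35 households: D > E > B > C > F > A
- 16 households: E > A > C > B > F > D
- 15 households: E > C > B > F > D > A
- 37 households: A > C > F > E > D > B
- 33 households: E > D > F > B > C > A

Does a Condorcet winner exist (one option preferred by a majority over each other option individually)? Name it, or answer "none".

E vs C: 99–37 for E.
E vs A: 99–37 for E.
E vs F: 99–37 for E.
E vs B: 136–0 for E.
E vs D: 101–35 for E.
E beats every other option head-to-head.

E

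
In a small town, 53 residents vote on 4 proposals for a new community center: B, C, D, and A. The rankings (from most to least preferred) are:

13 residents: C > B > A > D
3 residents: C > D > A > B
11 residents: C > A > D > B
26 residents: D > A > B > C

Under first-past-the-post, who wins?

C

First-place votes: B 0, C 27, D 26, A 0.
C has the most first-place votes.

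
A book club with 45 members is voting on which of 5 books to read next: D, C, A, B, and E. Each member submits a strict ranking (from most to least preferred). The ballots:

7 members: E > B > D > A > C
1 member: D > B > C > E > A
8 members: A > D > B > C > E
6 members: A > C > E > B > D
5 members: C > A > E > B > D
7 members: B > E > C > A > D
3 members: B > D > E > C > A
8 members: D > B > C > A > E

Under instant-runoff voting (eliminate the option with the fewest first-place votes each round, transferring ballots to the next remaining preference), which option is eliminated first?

Round 1: D 9, C 5, A 14, B 10, E 7. Eliminate C.

C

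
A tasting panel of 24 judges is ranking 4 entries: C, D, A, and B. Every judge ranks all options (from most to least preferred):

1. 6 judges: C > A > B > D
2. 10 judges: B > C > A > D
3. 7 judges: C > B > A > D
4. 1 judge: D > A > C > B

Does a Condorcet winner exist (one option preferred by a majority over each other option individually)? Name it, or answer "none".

C

C vs D: 23–1 for C.
C vs A: 23–1 for C.
C vs B: 14–10 for C.
C beats every other option head-to-head.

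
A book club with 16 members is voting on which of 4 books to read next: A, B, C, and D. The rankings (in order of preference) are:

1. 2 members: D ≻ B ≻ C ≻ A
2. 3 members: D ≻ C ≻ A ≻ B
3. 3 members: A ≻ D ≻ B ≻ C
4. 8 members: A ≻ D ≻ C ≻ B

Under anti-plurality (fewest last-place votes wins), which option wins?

D

Last-place votes: A 2, B 11, C 3, D 0.
D is ranked last by the fewest voters, so D wins.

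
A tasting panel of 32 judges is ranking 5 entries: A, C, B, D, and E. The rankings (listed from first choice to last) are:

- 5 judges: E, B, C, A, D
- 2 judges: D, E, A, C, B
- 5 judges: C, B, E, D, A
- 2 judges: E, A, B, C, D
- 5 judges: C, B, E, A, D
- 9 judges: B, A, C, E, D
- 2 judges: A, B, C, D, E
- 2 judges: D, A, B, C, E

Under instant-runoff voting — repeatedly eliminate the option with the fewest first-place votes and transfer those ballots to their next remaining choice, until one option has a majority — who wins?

B

Round 1: A 2, C 10, B 9, D 4, E 7. Eliminate A.
Round 2: C 10, B 11, D 4, E 7. Eliminate D.
Round 3: C 10, B 13, E 9. Eliminate E.
Round 4: C 12, B 20. B has a majority.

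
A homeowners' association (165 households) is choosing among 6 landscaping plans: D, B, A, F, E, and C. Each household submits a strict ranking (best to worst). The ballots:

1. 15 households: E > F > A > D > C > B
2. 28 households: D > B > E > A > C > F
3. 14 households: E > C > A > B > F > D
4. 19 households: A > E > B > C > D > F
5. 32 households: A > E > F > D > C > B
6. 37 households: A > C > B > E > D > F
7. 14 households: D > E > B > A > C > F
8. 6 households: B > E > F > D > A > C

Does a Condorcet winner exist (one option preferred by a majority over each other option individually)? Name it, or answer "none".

A

A vs D: 117–48 for A.
A vs B: 117–48 for A.
A vs F: 144–21 for A.
A vs E: 88–77 for A.
A vs C: 151–14 for A.
A beats every other option head-to-head.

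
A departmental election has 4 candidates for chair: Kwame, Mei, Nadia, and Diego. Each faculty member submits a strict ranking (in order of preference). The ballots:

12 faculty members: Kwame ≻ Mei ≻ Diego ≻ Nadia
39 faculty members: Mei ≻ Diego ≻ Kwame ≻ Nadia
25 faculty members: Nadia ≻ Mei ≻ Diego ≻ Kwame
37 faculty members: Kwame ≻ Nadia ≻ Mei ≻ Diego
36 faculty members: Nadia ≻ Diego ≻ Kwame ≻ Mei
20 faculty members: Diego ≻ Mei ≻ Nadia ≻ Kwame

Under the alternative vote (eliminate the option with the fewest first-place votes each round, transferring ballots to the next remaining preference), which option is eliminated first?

Round 1: Kwame 49, Mei 39, Nadia 61, Diego 20. Eliminate Diego.

Diego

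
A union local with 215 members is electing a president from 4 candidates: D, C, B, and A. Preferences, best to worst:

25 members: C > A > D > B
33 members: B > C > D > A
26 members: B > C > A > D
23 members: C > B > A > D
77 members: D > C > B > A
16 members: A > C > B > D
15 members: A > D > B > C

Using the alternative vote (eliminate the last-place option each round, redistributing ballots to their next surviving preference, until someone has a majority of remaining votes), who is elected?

Round 1: D 77, C 48, B 59, A 31. Eliminate A.
Round 2: D 92, C 64, B 59. Eliminate B.
Round 3: D 92, C 123. C has a majority.

C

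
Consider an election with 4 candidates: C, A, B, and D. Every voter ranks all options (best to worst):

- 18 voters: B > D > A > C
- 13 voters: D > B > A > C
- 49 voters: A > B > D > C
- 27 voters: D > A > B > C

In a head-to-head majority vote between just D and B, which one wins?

B

Voters preferring D to B: 40; preferring B to D: 67.
B wins the head-to-head.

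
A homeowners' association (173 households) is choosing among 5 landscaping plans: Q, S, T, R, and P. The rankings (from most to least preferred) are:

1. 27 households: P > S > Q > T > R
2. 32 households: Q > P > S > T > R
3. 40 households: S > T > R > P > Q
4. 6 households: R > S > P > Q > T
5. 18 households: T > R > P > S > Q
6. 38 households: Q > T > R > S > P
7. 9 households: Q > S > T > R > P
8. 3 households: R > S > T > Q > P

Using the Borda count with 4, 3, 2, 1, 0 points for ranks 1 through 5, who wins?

Q: 27·2 + 32·4 + 40·0 + 6·1 + 18·0 + 38·4 + 9·4 + 3·1 = 379
S: 27·3 + 32·2 + 40·4 + 6·3 + 18·1 + 38·1 + 9·3 + 3·3 = 415
T: 27·1 + 32·1 + 40·3 + 6·0 + 18·4 + 38·3 + 9·2 + 3·2 = 389
R: 27·0 + 32·0 + 40·2 + 6·4 + 18·3 + 38·2 + 9·1 + 3·4 = 255
P: 27·4 + 32·3 + 40·1 + 6·2 + 18·2 + 38·0 + 9·0 + 3·0 = 292
S has the highest Borda score (415).

S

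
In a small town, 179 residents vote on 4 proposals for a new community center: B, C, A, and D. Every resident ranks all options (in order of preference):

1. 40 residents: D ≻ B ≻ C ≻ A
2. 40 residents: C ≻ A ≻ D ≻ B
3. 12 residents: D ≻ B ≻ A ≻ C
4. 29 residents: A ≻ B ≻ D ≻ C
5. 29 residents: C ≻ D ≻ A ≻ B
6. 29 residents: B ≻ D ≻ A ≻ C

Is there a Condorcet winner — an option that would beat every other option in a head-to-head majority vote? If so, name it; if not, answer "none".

D

D vs B: 121–58 for D.
D vs C: 110–69 for D.
D vs A: 110–69 for D.
D beats every other option head-to-head.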